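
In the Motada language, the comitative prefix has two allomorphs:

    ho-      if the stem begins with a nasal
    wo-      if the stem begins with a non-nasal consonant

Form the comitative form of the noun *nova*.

*nova* — first consonant /n/ (a nasal) → ho- → *honova*.

honova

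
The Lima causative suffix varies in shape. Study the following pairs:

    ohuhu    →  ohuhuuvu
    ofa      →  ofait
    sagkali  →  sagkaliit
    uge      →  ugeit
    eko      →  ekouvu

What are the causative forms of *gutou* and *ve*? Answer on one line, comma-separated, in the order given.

Looking at the last vowel of each stem: -uvu when the last vowel of the stem is a rounded vowel (*ohuhu*, *eko*); -it when the last vowel of the stem is an unrounded vowel (*ofa*, *sagkali*, *uge*).
*gutou*: last vowel = /u/, a rounded vowel → -uvu → *gutouuvu*.
*ve*: last vowel = /e/, an unrounded vowel → -it → *veit*.

gutouuvu, veit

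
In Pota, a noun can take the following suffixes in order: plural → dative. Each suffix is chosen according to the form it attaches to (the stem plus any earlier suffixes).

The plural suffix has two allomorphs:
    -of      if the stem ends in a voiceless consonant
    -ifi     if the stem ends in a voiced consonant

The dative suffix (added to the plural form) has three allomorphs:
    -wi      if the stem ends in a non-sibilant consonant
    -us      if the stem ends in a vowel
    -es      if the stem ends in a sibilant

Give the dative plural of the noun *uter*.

uterifius

*uter*: final consonant = /r/, voiced → -ifi → *uterifi*.
The final sound of the plural form *uterifi* is /i/, which is a vowel, so the dative suffix is -us, giving *uterifius*.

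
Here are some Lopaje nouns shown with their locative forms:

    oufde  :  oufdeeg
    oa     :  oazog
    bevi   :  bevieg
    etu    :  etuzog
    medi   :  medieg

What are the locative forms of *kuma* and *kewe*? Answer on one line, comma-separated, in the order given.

kumazog, keweeg

The suffix is conditioned by the last vowel: -eg when the last vowel of the stem is a front vowel (*oufde*, *bevi*, *medi*); -zog when the last vowel of the stem is a back vowel (*oa*, *etu*).
*kuma*: last vowel = /a/, a back vowel → -zog → *kumazog*.
The last vowel of *kewe* is /e/, which is a front vowel, so the suffix is -eg, giving *keweeg*.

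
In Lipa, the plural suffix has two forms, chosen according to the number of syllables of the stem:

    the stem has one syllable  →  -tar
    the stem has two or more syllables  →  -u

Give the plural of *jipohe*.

*jipohe* has 3 syllables, so the suffix is -u, giving *jipoheu*.

jipoheu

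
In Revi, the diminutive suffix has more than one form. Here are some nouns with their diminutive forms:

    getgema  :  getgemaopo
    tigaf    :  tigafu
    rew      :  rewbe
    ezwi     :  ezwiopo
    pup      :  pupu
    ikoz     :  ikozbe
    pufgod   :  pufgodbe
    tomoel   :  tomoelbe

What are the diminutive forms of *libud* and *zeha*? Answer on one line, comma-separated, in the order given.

libudbe, zehaopo

The pattern is voicing of the final sound: -u when the stem ends in a voiceless consonant (*tigaf*, *pup*); -be when the stem ends in a voiced consonant (*rew*, *ikoz*, *pufgod*, *tomoel*); -opo when the stem ends in a vowel (*getgema*, *ezwi*).
Since the final sound of *libud* is /d/ (a voiced consonant), it takes -be, giving *libudbe*.
*zeha*: final sound = /a/, a vowel → -opo → *zehaopo*.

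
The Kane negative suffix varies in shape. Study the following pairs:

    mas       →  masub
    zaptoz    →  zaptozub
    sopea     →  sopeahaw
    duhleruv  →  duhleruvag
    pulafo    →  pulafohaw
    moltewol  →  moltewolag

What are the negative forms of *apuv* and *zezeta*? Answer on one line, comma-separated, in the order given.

apuvag, zezetahaw

Looking at the final sound of each stem: -ub when the stem ends in a sibilant (*mas*, *zaptoz*); -ag when the stem ends in a non-sibilant consonant (*duhleruv*, *moltewol*); -haw when the stem ends in a vowel (*sopea*, *pulafo*).
The final sound of *apuv* is /v/, which is a non-sibilant consonant, so the suffix is -ag, giving *apuvag*.
*zezeta*: final sound = /a/, a vowel → -haw → *zezetahaw*.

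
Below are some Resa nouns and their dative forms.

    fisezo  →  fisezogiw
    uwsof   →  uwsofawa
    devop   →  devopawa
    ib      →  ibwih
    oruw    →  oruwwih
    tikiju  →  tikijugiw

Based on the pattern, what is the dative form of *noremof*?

noremofawa

The alternation tracks the final sound of the stem — -awa when the stem ends in a voiceless consonant (*uwsof*, *devop*); -wih when the stem ends in a voiced consonant (*ib*, *oruw*); -giw when the stem ends in a vowel (*fisezo*, *tikiju*).
Since the final sound of *noremof* is /f/ (a voiceless consonant), it takes -awa, giving *noremofawa*.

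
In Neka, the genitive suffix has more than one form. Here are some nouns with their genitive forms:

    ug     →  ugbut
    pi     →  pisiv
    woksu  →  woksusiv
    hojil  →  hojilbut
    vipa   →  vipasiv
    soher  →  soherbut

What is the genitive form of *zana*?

zanasiv

The alternation tracks the final sound of the stem — -but when the stem ends in a consonant (*ug*, *hojil*, *soher*); -siv when the stem ends in a vowel (*pi*, *woksu*, *vipa*).
Since the final sound of *zana* is /a/ (a vowel), it takes -siv, giving *zanasiv*.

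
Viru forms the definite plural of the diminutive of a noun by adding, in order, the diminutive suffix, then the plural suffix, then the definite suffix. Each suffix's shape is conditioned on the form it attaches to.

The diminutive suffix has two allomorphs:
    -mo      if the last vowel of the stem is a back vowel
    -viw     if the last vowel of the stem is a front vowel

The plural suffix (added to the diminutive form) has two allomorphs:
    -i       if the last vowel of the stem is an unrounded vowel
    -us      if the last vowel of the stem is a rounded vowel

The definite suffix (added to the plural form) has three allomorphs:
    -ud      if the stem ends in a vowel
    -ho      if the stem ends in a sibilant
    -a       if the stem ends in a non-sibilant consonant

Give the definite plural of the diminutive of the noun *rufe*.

rufeviwiud

*rufe*: last vowel = /e/, a front vowel → -viw → *rufeviw*.
Since the last vowel of the diminutive form *rufeviw* is /i/ (an unrounded vowel), it takes -i, giving *rufeviwi*.
The final sound of the plural form *rufeviwi* is /i/, which is a vowel, so the definite suffix is -ud, giving *rufeviwiud*.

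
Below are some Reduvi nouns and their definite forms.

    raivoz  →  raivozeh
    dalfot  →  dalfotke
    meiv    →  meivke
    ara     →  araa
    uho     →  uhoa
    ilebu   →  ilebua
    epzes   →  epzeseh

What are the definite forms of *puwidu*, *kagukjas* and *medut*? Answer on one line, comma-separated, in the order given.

The pattern is sibilance of the final sound: -eh when the stem ends in a sibilant (*raivoz*, *epzes*); -ke when the stem ends in a non-sibilant consonant (*dalfot*, *meiv*); -a when the stem ends in a vowel (*ara*, *uho*, *ilebu*).
*puwidu* — final sound /u/ (a vowel) → -a → *puwidua*.
*kagukjas* — final sound /s/ (a sibilant) → -eh → *kagukjaseh*.
Since the final sound of *medut* is /t/ (a non-sibilant consonant), it takes -ke, giving *medutke*.

puwidua, kagukjaseh, medutke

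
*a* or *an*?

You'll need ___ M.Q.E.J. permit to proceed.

The indefinite article is chosen by the initial *sound* of the following word, not its spelling.
The initialism *M.Q.E.J.* is read letter by letter; the first letter, M, is pronounced /ɛm/, which begins with a vowel sound.
So the article is *an*: You'll need an M.Q.E.J. permit to proceed.

an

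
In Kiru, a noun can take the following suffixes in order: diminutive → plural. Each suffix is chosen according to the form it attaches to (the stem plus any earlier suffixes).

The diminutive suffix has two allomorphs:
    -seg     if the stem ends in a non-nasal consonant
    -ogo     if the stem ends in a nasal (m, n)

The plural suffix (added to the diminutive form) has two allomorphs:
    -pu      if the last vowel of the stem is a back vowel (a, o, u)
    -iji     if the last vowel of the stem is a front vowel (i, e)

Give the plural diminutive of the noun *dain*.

dainogopu

*dain* — final consonant /n/ (a nasal) → -ogo → *dainogo*.
The diminutive form *dainogo* — last vowel /o/ (a back vowel) → -pu → *dainogopu*.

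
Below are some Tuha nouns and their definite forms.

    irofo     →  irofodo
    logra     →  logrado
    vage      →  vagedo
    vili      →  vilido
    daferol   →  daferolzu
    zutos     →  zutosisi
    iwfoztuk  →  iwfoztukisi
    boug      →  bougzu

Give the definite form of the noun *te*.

tedo

The suffix is conditioned by the final sound: -isi when the stem ends in a voiceless consonant (*zutos*, *iwfoztuk*); -zu when the stem ends in a voiced consonant (*daferol*, *boug*); -do when the stem ends in a vowel (*irofo*, *logra*, *vage*, *vili*).
*te* — final sound /e/ (a vowel) → -do → *tedo*.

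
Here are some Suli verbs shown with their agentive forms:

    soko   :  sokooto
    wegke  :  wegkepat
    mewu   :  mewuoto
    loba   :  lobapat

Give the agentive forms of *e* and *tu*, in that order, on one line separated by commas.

epat, tuoto

The suffix is conditioned by the last vowel: -oto when the last vowel of the stem is a rounded vowel (*soko*, *mewu*); -pat when the last vowel of the stem is an unrounded vowel (*wegke*, *loba*).
*e*: last vowel = /e/, an unrounded vowel → -pat → *epat*.
*tu*: last vowel = /u/, a rounded vowel → -oto → *tuoto*.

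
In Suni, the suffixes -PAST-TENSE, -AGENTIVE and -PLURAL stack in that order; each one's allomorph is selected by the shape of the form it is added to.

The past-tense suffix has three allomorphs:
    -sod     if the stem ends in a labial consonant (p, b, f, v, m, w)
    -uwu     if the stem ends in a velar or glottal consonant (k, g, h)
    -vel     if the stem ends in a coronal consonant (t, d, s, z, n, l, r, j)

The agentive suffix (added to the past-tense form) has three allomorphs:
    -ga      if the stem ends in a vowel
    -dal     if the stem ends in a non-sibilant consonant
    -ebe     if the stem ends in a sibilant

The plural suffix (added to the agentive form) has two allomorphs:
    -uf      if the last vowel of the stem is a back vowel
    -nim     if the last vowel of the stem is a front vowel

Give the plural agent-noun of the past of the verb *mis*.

misveldaluf

Since the final consonant of *mis* is /s/ (coronal), it takes -vel, giving *misvel*.
The past-tense form *misvel* — final sound /l/ (a non-sibilant consonant) → -dal → *misveldal*.
Since the last vowel of the agentive form *misveldal* is /a/ (a back vowel), it takes -uf, giving *misveldaluf*.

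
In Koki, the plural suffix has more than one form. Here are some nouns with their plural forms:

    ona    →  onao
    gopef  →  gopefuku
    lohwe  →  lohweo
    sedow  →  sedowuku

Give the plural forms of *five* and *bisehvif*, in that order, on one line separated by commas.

The pattern is consonant vs. vowel: -uku when the stem ends in a consonant (*gopef*, *sedow*); -o when the stem ends in a vowel (*ona*, *lohwe*).
The final sound of *five* is /e/, which is a vowel, so the suffix is -o, giving *fiveo*.
The final sound of *bisehvif* is /f/, which is a consonant, so the suffix is -uku, giving *bisehvifuku*.

fiveo, bisehvifuku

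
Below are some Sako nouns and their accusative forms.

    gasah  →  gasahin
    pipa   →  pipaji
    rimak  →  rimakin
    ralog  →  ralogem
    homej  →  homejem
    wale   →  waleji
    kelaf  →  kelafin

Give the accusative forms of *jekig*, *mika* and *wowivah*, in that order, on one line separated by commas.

The suffix is conditioned by the final sound: -in when the stem ends in a voiceless consonant (*gasah*, *rimak*, *kelaf*); -em when the stem ends in a voiced consonant (*ralog*, *homej*); -ji when the stem ends in a vowel (*pipa*, *wale*).
*jekig*: final sound = /g/, a voiced consonant → -em → *jekigem*.
Since the final sound of *mika* is /a/ (a vowel), it takes -ji, giving *mikaji*.
*wowivah*: final sound = /h/, a voiceless consonant → -in → *wowivahin*.

jekigem, mikaji, wowivahin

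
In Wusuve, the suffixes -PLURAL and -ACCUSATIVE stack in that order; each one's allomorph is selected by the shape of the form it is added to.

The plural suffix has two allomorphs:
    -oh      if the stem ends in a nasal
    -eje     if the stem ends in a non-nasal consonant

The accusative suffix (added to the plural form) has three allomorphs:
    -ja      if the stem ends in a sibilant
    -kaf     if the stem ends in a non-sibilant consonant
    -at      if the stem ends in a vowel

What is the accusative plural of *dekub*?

*dekub* — final consonant /b/ (non-nasal) → -eje → *dekubeje*.
The plural form *dekubeje* — final sound /e/ (a vowel) → -at → *dekubejeat*.

dekubejeat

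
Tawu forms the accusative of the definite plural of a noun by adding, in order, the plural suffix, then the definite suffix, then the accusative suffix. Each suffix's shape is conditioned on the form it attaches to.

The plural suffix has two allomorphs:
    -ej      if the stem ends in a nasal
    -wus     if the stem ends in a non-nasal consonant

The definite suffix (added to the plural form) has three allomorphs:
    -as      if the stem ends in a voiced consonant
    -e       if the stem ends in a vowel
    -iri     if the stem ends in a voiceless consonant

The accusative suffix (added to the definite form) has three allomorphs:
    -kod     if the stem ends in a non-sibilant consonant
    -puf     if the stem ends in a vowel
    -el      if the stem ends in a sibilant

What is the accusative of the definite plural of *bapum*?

*bapum* — final consonant /m/ (a nasal) → -ej → *bapumej*.
The plural form *bapumej* — final sound /j/ (a voiced consonant) → -as → *bapumejas*.
The definite form *bapumejas*: final sound = /s/, a sibilant → -el → *bapumejasel*.

bapumejasel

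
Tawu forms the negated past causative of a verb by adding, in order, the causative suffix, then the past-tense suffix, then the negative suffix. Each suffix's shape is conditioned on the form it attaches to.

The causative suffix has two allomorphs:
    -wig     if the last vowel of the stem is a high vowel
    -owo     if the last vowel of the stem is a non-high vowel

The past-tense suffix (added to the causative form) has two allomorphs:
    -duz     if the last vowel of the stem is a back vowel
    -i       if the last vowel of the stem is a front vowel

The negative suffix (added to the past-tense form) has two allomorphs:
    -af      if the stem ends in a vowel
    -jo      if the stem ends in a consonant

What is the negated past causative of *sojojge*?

*sojojge* — last vowel /e/ (a non-high vowel) → -owo → *sojojgeowo*.
The causative form *sojojgeowo*: last vowel = /o/, a back vowel → -duz → *sojojgeowoduz*.
Since the final sound of the past-tense form *sojojgeowoduz* is /z/ (a consonant), it takes -jo, giving *sojojgeowoduzjo*.

sojojgeowoduzjo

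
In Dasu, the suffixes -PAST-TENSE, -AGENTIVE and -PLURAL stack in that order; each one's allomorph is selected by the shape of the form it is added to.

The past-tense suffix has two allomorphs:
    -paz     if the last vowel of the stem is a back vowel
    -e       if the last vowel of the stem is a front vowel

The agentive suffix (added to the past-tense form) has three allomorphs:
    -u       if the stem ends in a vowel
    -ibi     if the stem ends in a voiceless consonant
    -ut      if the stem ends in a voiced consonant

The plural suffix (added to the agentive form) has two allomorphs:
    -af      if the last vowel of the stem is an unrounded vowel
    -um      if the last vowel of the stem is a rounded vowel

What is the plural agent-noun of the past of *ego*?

The last vowel of *ego* is /o/, which is a back vowel, so the past-tense suffix is -paz, giving *egopaz*.
Since the final sound of the past-tense form *egopaz* is /z/ (a voiced consonant), it takes -ut, giving *egopazut*.
The agentive form *egopazut*: last vowel = /u/, a rounded vowel → -um → *egopazutum*.

egopazutum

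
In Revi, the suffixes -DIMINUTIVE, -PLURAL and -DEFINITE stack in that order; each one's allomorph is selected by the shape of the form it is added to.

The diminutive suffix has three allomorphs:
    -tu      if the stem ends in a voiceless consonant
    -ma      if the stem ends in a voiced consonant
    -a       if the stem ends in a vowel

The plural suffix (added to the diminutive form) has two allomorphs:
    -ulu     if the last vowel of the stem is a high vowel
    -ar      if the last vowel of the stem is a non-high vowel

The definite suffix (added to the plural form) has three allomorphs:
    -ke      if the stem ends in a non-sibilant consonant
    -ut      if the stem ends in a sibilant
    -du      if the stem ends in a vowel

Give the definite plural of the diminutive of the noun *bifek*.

bifektuuludu

The final sound of *bifek* is /k/, which is a voiceless consonant, so the diminutive suffix is -tu, giving *bifektu*.
The diminutive form *bifektu* — last vowel /u/ (a high vowel) → -ulu → *bifektuulu*.
Since the final sound of the plural form *bifektuulu* is /u/ (a vowel), it takes -du, giving *bifektuuludu*.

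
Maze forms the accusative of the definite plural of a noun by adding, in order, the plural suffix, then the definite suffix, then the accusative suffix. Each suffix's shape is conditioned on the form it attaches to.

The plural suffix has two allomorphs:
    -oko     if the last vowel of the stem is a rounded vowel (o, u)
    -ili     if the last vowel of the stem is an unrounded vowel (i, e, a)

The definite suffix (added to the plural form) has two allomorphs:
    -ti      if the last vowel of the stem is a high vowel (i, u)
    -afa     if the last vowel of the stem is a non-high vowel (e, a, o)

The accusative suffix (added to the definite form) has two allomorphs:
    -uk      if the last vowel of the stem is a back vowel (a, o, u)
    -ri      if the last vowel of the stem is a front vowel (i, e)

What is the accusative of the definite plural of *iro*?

*iro*: last vowel = /o/, a rounded vowel → -oko → *irooko*.
The plural form *irooko*: last vowel = /o/, a non-high vowel → -afa → *irookoafa*.
The definite form *irookoafa* — last vowel /a/ (a back vowel) → -uk → *irookoafauk*.

irookoafauk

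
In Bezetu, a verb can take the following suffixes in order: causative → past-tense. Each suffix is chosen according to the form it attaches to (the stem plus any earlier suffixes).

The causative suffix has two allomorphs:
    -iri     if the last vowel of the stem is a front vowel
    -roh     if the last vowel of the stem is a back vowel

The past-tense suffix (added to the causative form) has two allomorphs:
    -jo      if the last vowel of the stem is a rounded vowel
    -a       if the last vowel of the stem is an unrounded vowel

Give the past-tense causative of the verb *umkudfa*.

umkudfarohjo

Since the last vowel of *umkudfa* is /a/ (a back vowel), it takes -roh, giving *umkudfaroh*.
Since the last vowel of the causative form *umkudfaroh* is /o/ (a rounded vowel), it takes -jo, giving *umkudfarohjo*.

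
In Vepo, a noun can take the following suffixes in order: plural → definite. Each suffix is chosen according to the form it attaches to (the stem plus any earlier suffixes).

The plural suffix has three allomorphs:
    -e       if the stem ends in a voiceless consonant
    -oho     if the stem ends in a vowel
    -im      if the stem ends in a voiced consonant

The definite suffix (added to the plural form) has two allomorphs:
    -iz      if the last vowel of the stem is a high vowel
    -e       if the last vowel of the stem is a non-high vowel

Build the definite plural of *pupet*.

pupetee

*pupet*: final sound = /t/, a voiceless consonant → -e → *pupete*.
Since the last vowel of the plural form *pupete* is /e/ (a non-high vowel), it takes -e, giving *pupetee*.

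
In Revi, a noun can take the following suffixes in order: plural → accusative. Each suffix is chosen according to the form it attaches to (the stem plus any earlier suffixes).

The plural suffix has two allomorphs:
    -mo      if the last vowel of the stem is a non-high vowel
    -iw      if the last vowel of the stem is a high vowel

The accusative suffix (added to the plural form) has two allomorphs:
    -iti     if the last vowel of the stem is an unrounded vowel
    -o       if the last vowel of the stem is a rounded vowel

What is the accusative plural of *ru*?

*ru*: last vowel = /u/, a high vowel → -iw → *ruiw*.
The last vowel of the plural form *ruiw* is /i/, which is an unrounded vowel, so the accusative suffix is -iti, giving *ruiwiti*.

ruiwiti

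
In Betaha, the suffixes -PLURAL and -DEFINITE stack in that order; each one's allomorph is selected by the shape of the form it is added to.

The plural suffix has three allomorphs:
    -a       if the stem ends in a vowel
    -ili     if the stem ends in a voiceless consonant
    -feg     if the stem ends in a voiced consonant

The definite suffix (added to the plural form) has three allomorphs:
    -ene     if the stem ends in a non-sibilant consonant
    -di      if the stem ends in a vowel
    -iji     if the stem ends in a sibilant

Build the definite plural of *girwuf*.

The final sound of *girwuf* is /f/, which is a voiceless consonant, so the plural suffix is -ili, giving *girwufili*.
The final sound of the plural form *girwufili* is /i/, which is a vowel, so the definite suffix is -di, giving *girwufilidi*.

girwufilidi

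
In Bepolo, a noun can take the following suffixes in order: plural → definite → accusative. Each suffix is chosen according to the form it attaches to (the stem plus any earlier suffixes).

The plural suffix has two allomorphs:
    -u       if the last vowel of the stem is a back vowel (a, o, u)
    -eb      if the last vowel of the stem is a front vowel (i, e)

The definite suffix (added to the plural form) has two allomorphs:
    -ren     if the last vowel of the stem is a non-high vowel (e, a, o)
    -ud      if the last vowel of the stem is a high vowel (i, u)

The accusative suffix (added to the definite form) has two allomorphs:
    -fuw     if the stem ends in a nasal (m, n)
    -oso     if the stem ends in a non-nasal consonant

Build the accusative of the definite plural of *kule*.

The last vowel of *kule* is /e/, which is a front vowel, so the plural suffix is -eb, giving *kuleeb*.
The last vowel of the plural form *kuleeb* is /e/, which is a non-high vowel, so the definite suffix is -ren, giving *kuleebren*.
Since the final consonant of the definite form *kuleebren* is /n/ (a nasal), it takes -fuw, giving *kuleebrenfuw*.

kuleebrenfuw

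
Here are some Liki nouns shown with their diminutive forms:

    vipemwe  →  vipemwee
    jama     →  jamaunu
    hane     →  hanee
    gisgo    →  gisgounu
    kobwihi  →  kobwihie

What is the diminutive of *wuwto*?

Looking at the last vowel of each stem: -e when the last vowel of the stem is a front vowel (*vipemwe*, *hane*, *kobwihi*); -unu when the last vowel of the stem is a back vowel (*jama*, *gisgo*).
*wuwto*: last vowel = /o/, a back vowel → -unu → *wuwtounu*.

wuwtounu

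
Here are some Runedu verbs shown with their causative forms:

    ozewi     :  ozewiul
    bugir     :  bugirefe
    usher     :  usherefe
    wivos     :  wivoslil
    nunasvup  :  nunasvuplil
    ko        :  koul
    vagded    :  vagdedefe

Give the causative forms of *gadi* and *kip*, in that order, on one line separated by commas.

The alternation tracks the final sound of the stem — -lil when the stem ends in a voiceless consonant (*wivos*, *nunasvup*); -efe when the stem ends in a voiced consonant (*bugir*, *usher*, *vagded*); -ul when the stem ends in a vowel (*ozewi*, *ko*).
Since the final sound of *gadi* is /i/ (a vowel), it takes -ul, giving *gadiul*.
Since the final sound of *kip* is /p/ (a voiceless consonant), it takes -lil, giving *kiplil*.

gadiul, kiplil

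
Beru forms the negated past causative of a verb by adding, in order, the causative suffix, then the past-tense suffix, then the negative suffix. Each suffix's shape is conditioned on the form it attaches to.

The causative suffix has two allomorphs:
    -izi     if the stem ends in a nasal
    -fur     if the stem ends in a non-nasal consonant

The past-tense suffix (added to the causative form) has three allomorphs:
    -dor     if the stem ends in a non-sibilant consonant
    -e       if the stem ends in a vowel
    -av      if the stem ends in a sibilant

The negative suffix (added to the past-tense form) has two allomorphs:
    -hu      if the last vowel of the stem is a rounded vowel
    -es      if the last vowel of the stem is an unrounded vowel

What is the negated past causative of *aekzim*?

The final consonant of *aekzim* is /m/, which is a nasal, so the causative suffix is -izi, giving *aekzimizi*.
The causative form *aekzimizi*: final sound = /i/, a vowel → -e → *aekzimizie*.
The past-tense form *aekzimizie* — last vowel /e/ (an unrounded vowel) → -es → *aekzimiziees*.

aekzimiziees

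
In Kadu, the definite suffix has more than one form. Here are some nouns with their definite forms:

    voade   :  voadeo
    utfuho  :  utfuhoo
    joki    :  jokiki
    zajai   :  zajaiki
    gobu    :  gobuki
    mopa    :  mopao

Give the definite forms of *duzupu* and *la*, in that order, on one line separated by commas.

The suffix is conditioned by the last vowel: -ki when the last vowel of the stem is a high vowel (*joki*, *zajai*, *gobu*); -o when the last vowel of the stem is a non-high vowel (*voade*, *utfuho*, *mopa*).
*duzupu*: last vowel = /u/, a high vowel → -ki → *duzupuki*.
The last vowel of *la* is /a/, which is a non-high vowel, so the suffix is -o, giving *lao*.

duzupuki, lao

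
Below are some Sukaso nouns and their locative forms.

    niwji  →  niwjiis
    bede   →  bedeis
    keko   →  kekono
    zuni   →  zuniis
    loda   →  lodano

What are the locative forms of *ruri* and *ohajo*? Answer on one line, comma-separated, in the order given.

ruriis, ohajono

The alternation tracks the last vowel of the stem — -is when the last vowel of the stem is a front vowel (*niwji*, *bede*, *zuni*); -no when the last vowel of the stem is a back vowel (*keko*, *loda*).
Since the last vowel of *ruri* is /i/ (a front vowel), it takes -is, giving *ruriis*.
Since the last vowel of *ohajo* is /o/ (a back vowel), it takes -no, giving *ohajono*.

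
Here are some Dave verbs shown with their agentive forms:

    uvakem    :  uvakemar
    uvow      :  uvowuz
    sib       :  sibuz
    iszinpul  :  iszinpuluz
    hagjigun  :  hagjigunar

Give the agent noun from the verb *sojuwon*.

The pattern is nasality of the final consonant: -ar when the stem ends in a nasal (*uvakem*, *hagjigun*); -uz when the stem ends in a non-nasal consonant (*uvow*, *sib*, *iszinpul*).
*sojuwon*: final consonant = /n/, a nasal → -ar → *sojuwonar*.

sojuwonar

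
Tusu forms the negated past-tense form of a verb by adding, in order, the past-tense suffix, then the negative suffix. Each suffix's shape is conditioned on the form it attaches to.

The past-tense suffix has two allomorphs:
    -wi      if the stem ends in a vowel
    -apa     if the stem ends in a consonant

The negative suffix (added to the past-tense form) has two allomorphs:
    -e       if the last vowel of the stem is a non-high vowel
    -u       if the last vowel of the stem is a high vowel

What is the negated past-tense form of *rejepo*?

rejepowiu

Since the final sound of *rejepo* is /o/ (a vowel), it takes -wi, giving *rejepowi*.
The past-tense form *rejepowi*: last vowel = /i/, a high vowel → -u → *rejepowiu*.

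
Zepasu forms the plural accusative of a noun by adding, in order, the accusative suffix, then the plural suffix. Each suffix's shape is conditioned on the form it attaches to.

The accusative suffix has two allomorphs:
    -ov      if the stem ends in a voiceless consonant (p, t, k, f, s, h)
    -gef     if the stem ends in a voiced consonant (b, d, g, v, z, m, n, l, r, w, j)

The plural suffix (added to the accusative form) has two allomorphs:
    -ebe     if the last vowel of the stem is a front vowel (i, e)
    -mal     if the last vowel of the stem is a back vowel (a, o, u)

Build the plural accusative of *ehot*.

*ehot*: final consonant = /t/, voiceless → -ov → *ehotov*.
The accusative form *ehotov*: last vowel = /o/, a back vowel → -mal → *ehotovmal*.

ehotovmal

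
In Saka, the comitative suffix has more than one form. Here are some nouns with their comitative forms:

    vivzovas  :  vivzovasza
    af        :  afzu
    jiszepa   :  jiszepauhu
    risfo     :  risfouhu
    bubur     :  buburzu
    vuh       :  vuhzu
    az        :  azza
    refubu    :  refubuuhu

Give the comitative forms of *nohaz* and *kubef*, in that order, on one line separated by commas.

nohazza, kubefzu

The suffix is conditioned by the final sound: -za when the stem ends in a sibilant (*vivzovas*, *az*); -zu when the stem ends in a non-sibilant consonant (*af*, *bubur*, *vuh*); -uhu when the stem ends in a vowel (*jiszepa*, *risfo*, *refubu*).
*nohaz*: final sound = /z/, a sibilant → -za → *nohazza*.
The final sound of *kubef* is /f/, which is a non-sibilant consonant, so the suffix is -zu, giving *kubefzu*.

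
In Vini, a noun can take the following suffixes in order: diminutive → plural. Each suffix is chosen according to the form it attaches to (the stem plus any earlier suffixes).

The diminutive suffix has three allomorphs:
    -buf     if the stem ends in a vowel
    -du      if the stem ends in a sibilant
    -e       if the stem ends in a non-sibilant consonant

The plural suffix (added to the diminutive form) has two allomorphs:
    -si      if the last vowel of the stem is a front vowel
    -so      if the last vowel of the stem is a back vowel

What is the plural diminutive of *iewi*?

The final sound of *iewi* is /i/, which is a vowel, so the diminutive suffix is -buf, giving *iewibuf*.
The diminutive form *iewibuf* — last vowel /u/ (a back vowel) → -so → *iewibufso*.

iewibufso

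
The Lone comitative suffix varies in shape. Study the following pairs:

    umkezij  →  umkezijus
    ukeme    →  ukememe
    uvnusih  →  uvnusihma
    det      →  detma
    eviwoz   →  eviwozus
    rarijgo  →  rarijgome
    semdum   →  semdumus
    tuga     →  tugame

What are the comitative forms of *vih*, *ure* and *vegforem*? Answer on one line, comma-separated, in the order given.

Looking at the final sound of each stem: -ma when the stem ends in a voiceless consonant (*uvnusih*, *det*); -us when the stem ends in a voiced consonant (*umkezij*, *eviwoz*, *semdum*); -me when the stem ends in a vowel (*ukeme*, *rarijgo*, *tuga*).
Since the final sound of *vih* is /h/ (a voiceless consonant), it takes -ma, giving *vihma*.
The final sound of *ure* is /e/, which is a vowel, so the suffix is -me, giving *ureme*.
The final sound of *vegforem* is /m/, which is a voiced consonant, so the suffix is -us, giving *vegforemus*.

vihma, ureme, vegforemus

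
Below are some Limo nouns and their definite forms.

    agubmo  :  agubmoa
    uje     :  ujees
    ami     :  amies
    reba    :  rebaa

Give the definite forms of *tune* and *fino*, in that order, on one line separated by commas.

tunees, finoa

The alternation tracks the last vowel of the stem — -es when the last vowel of the stem is a front vowel (*uje*, *ami*); -a when the last vowel of the stem is a back vowel (*agubmo*, *reba*).
*tune* — last vowel /e/ (a front vowel) → -es → *tunees*.
*fino*: last vowel = /o/, a back vowel → -a → *finoa*.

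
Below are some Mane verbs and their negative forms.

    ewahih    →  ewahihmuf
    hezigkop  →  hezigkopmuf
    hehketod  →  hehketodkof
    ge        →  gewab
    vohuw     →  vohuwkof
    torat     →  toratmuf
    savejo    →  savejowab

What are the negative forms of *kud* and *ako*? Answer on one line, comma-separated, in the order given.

kudkof, akowab

The alternation tracks the final sound of the stem — -muf when the stem ends in a voiceless consonant (*ewahih*, *hezigkop*, *torat*); -kof when the stem ends in a voiced consonant (*hehketod*, *vohuw*); -wab when the stem ends in a vowel (*ge*, *savejo*).
The final sound of *kud* is /d/, which is a voiced consonant, so the suffix is -kof, giving *kudkof*.
Since the final sound of *ako* is /o/ (a vowel), it takes -wab, giving *akowab*.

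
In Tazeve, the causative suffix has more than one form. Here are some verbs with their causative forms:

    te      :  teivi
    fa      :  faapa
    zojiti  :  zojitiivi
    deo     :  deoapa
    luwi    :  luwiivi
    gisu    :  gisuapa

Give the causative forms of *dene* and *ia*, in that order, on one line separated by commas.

Looking at the last vowel of each stem: -ivi when the last vowel of the stem is a front vowel (*te*, *zojiti*, *luwi*); -apa when the last vowel of the stem is a back vowel (*fa*, *deo*, *gisu*).
*dene* — last vowel /e/ (a front vowel) → -ivi → *deneivi*.
*ia* — last vowel /a/ (a back vowel) → -apa → *iaapa*.

deneivi, iaapa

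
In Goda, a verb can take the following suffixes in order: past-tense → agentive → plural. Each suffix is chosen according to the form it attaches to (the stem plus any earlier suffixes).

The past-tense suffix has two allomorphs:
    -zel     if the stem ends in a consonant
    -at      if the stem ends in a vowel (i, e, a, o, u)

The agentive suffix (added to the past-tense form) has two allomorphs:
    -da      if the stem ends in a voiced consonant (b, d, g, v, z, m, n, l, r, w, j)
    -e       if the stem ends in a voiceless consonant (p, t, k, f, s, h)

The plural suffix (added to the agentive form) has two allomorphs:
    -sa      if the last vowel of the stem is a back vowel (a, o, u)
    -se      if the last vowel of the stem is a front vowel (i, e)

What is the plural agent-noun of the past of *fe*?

The final sound of *fe* is /e/, which is a vowel, so the past-tense suffix is -at, giving *feat*.
The past-tense form *feat* — final consonant /t/ (voiceless) → -e → *feate*.
The agentive form *feate* — last vowel /e/ (a front vowel) → -se → *featese*.

featese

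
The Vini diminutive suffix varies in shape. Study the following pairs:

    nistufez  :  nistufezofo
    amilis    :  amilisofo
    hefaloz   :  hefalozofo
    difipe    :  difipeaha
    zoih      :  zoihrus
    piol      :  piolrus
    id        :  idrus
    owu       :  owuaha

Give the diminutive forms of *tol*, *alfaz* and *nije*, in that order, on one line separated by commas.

tolrus, alfazofo, nijeaha

Looking at the final sound of each stem: -ofo when the stem ends in a sibilant (*nistufez*, *amilis*, *hefaloz*); -rus when the stem ends in a non-sibilant consonant (*zoih*, *piol*, *id*); -aha when the stem ends in a vowel (*difipe*, *owu*).
*tol* — final sound /l/ (a non-sibilant consonant) → -rus → *tolrus*.
The final sound of *alfaz* is /z/, which is a sibilant, so the suffix is -ofo, giving *alfazofo*.
*nije* — final sound /e/ (a vowel) → -aha → *nijeaha*.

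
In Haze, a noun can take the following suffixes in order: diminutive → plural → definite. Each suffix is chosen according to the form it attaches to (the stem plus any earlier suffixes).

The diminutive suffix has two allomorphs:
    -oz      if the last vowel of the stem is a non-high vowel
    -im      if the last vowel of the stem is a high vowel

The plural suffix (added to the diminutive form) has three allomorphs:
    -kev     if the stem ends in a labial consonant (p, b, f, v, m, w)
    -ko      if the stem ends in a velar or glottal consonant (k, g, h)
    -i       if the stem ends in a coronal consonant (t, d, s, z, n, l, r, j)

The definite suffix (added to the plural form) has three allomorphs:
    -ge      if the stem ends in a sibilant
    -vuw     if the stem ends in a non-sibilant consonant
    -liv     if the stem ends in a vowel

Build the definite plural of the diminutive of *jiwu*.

jiwuimkevvuw

The last vowel of *jiwu* is /u/, which is a high vowel, so the diminutive suffix is -im, giving *jiwuim*.
The diminutive form *jiwuim*: final consonant = /m/, labial → -kev → *jiwuimkev*.
The plural form *jiwuimkev*: final sound = /v/, a non-sibilant consonant → -vuw → *jiwuimkevvuw*.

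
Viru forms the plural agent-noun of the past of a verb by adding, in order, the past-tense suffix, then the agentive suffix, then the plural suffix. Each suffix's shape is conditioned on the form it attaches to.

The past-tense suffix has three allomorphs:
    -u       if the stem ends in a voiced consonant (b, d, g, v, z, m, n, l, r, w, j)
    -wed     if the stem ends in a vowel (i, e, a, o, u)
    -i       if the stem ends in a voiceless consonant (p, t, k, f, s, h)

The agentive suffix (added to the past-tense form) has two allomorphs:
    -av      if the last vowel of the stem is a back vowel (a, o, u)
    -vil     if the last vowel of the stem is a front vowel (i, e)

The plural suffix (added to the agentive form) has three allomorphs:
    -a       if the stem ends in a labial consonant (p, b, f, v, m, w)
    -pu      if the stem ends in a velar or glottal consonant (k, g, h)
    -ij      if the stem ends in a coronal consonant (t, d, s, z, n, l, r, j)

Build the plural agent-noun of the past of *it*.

itivilij

Since the final sound of *it* is /t/ (a voiceless consonant), it takes -i, giving *iti*.
The last vowel of the past-tense form *iti* is /i/, which is a front vowel, so the agentive suffix is -vil, giving *itivil*.
The final consonant of the agentive form *itivil* is /l/, which is coronal, so the plural suffix is -ij, giving *itivilij*.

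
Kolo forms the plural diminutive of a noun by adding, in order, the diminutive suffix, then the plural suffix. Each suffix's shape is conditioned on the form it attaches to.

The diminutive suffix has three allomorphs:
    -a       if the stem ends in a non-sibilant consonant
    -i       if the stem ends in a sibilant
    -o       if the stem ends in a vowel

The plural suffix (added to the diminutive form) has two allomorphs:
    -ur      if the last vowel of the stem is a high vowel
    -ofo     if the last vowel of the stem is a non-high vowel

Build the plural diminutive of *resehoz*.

resehoziur

The final sound of *resehoz* is /z/, which is a sibilant, so the diminutive suffix is -i, giving *resehozi*.
Since the last vowel of the diminutive form *resehozi* is /i/ (a high vowel), it takes -ur, giving *resehoziur*.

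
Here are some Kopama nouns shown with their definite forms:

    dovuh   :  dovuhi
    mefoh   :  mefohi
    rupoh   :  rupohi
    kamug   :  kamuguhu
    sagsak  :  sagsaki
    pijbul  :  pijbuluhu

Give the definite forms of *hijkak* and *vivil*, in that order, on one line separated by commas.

Looking at the final consonant of each stem: -i when the stem ends in a voiceless consonant (*dovuh*, *mefoh*, *rupoh*, *sagsak*); -uhu when the stem ends in a voiced consonant (*kamug*, *pijbul*).
Since the final consonant of *hijkak* is /k/ (voiceless), it takes -i, giving *hijkaki*.
*vivil*: final consonant = /l/, voiced → -uhu → *viviluhu*.

hijkaki, viviluhu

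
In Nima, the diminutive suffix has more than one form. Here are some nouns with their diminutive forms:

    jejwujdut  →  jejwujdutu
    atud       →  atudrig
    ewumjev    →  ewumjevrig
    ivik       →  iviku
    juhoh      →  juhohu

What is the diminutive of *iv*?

ivrig

The pattern is voicing of the final consonant: -u when the stem ends in a voiceless consonant (*jejwujdut*, *ivik*, *juhoh*); -rig when the stem ends in a voiced consonant (*atud*, *ewumjev*).
*iv*: final consonant = /v/, voiced → -rig → *ivrig*.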